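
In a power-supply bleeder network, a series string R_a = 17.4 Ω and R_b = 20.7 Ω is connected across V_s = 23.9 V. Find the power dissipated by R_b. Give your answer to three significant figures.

Series current I = V_s/ΣR = 23.9/38.10 = 0.6273 A.
V(R_b) = I·R = 12.99 V; P = V·I = 12.99 × 0.6273 = 8.145 W.

P ≈ 8.15 W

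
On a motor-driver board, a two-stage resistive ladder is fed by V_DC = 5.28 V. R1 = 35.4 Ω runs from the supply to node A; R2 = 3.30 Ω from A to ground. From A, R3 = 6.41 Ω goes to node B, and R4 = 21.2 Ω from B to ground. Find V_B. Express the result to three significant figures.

V_B ≈ 0.312 V

Node A sees R2 in parallel with the series input of stage 2, R3 + R4 = 27.61 Ω.
R2 ‖ (R3+R4) = 2.948 Ω.
First divider: V_A = V_DC · 2.948/(35.4 + 2.948) = 0.4059 V.
V_B = V_A × 0.7678 = 0.3116 V.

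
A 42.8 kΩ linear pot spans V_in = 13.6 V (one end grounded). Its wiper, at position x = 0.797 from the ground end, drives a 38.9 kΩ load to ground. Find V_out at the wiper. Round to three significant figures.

V_out ≈ 9.20 V

Split the track: R_lower = x·R_p = 34.11 kΩ, R_upper = (1−x)·R_p = 8.688 kΩ.
Lower segment in parallel with the load: 34.11 ‖ 38.9 = 18.17 kΩ.
Then V_out = V_in · 18.17/(8.688 + 18.17) = 9.201 V.
(Unloaded: V_out = x·V_in = 10.8 V.)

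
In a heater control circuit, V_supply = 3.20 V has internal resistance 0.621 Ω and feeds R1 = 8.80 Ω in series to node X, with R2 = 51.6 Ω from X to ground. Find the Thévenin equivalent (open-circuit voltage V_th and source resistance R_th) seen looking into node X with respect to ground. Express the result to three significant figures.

V_th ≈ 2.71 V, R_th ≈ 7.97 Ω

R1' = 0.621 + 8.80 = 9.421 Ω (source resistance + R1).
V_th is the unloaded tap voltage: V_supply · R2/(R1'+R2) = 3.20 × 0.8456 = 2.706 V.
With V_supply suppressed (replaced by a short), R_th = R1' ‖ R2 = (9.421 × 51.6)/(9.421 + 51.6) = 7.966 Ω.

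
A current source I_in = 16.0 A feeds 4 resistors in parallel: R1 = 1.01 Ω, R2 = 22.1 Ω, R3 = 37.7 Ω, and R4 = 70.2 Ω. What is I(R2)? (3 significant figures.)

I ≈ 0.673 A

Total conductance ΣG = 1/1.01 + 1/22.1 + 1/37.7 + 1/70.2 = 1.076 (units of 1/Ω).
Current divider: I(R2) = I_in · G_k/ΣG = 16.0 × (0.04525/1.076) = 16.0 × 0.04205 = 0.6728 A.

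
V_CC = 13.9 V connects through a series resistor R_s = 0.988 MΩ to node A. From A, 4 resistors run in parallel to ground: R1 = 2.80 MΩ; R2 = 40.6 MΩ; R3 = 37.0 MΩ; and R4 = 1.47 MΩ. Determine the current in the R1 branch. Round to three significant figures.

Combine the parallel branches: R_p = (1/2.80 + 1/40.6 + 1/37.0 + 1/1.47)⁻¹ = 0.9182 MΩ.
Node voltage V_A = V_CC · R_p/(R_s + R_p) = 13.9 × 0.4817 = 6.696 V.
Branch current I = V_A/R1 = 6.696/2.80 = 2.391 µA.
(Equivalently: I_total = 7.292 µA, then current-divider fraction G_k/ΣG = 0.3279.)

I ≈ 2.39 µA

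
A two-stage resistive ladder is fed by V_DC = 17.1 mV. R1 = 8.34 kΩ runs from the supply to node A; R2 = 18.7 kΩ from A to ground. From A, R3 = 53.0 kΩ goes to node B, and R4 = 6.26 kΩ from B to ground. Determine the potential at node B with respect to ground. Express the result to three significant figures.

V_B ≈ 1.14 mV

Node A sees R2 in parallel with the series input of stage 2, R3 + R4 = 59.26 kΩ.
R2 ‖ (R3+R4) = 14.21 kΩ.
V_A = 17.1 × 14.21/(8.34 + 14.21) = 10.78 mV.
Stage 2 is unloaded, so V_B = V_A · R4/(R3+R4) = 10.78 × 6.26/59.26 = 1.138 mV.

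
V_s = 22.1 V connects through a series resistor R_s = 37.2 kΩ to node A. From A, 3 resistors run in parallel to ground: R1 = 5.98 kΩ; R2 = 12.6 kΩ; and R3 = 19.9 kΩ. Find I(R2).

Equivalent of the parallel group: R_p = 3.369 kΩ.
V_A = 22.1 × 3.369/40.57 = 1.835 V.
I(R2) = V_A / R2 = 1.835/12.6 = 0.1456 mA.
(Equivalently: I_total = 0.5448 mA, then current-divider fraction G_k/ΣG = 0.2674.)

I ≈ 0.146 mA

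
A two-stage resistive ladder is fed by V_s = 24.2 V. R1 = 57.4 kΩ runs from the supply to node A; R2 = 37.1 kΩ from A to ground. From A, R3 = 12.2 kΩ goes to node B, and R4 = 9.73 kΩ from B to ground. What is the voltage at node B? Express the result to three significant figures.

Looking into the second stage from A: R3 + R4 = 21.93 kΩ appears in parallel with R2.
Effective lower resistance at A: R2 ‖ 21.93 = 13.78 kΩ.
So V_A = 24.2 × 0.1936 = 4.686 V.
V_B = V_A × 0.4437 = 2.079 V.

V_B ≈ 2.08 V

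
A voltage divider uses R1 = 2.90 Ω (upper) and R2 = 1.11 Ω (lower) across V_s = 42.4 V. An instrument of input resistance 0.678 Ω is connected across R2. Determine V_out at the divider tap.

V_out ≈ 5.37 V

R2 ‖ R_L = (1.11 × 0.678)/(1.11 + 0.678) = 0.4209 Ω.
Voltage divider with the loaded lower leg: V_out = 42.4 × 0.4209/(2.90 + 0.4209) = 42.4 × 0.1267 = 5.374 V.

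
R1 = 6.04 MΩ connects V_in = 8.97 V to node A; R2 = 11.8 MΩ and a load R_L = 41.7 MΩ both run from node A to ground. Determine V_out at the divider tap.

V_out ≈ 5.41 V

First combine the lower leg with the load: R2 ‖ R_L = 9.197 MΩ.
Now apply the divider: V_out = 8.97 × 0.6036 = 5.414 V.
(Unloaded it would be 5.93 V; the load pulls it down.)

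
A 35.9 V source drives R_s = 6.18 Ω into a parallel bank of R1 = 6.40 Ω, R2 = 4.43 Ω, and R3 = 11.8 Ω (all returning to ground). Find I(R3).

Parallel bank: R_p = 1/(1/6.40 + 1/4.43 + 1/11.8) = 2.143 Ω.
V_A = 35.9 × 2.143/8.323 = 9.242 V.
Branch current I = V_A/R3 = 9.242/11.8 = 0.7832 A.

I ≈ 0.783 A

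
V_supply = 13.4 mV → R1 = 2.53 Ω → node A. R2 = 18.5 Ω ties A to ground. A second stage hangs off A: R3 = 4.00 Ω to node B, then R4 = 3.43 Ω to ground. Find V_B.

Node A sees R2 in parallel with the series input of stage 2, R3 + R4 = 7.430 Ω.
Effective lower resistance at A: R2 ‖ 7.430 = 5.301 Ω.
V_A = 13.4 × 5.301/(2.53 + 5.301) = 9.071 mV.
V_B = V_A × 0.4616 = 4.187 mV.

V_B ≈ 4.19 mV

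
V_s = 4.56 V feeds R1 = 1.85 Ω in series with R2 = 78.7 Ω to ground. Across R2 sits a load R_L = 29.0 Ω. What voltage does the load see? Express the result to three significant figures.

The load sits in parallel with R2, giving an effective lower resistance R2' = R2·R_L/(R2+R_L) = 21.19 Ω.
Now apply the divider: V_out = 4.56 × 0.9197 = 4.194 V.
(Unloaded it would be 4.46 V; the load pulls it down.)

V_out ≈ 4.19 V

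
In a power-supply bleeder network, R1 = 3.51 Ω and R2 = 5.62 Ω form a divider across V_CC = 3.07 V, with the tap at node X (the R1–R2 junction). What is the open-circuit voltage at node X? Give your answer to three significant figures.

V_th ≈ 1.89 V

With X open, the divider is unloaded: V_th = 3.07 × 5.62/9.130 = 1.890 V.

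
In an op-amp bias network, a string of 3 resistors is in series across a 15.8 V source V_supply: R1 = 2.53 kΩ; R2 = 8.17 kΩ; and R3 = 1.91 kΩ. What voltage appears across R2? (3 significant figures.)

V ≈ 10.2 V

Total series resistance ΣR = 2.53 + 8.17 + 1.91 = 12.61 kΩ.
By the voltage-divider rule, V = 15.8 × 8.170/12.61 = 10.24 V.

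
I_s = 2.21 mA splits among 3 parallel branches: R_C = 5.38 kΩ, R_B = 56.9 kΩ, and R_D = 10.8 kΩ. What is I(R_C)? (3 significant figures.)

I ≈ 1.39 mA

Total conductance ΣG = 1/5.38 + 1/56.9 + 1/10.8 = 0.2960 (units of 1/kΩ).
R_C takes the fraction G_k/ΣG = 0.1859/0.2960 = 0.6279, so I = 2.21 × 0.6279 = 1.388 mA.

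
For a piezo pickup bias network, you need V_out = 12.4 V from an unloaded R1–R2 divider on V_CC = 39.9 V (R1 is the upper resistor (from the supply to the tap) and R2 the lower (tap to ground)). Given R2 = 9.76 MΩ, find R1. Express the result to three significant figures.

Required fraction k = V_out/V_CC = 0.3108.
Rearranging, R1 = R2·(1−k)/k = 9.76 × 2.218 = 21.65 MΩ.

R1 ≈ 21.6 MΩ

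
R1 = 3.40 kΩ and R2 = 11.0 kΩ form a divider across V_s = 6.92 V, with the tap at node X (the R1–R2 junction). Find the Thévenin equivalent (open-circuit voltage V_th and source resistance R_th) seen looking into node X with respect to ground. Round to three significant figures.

With X open, the divider is unloaded: V_th = 6.92 × 11.0/14.40 = 5.286 V.
With V_s suppressed (replaced by a short), R_th = R1 ‖ R2 = (3.400 × 11.0)/(3.400 + 11.0) = 2.597 kΩ.

V_th ≈ 5.29 V, R_th ≈ 2.60 kΩ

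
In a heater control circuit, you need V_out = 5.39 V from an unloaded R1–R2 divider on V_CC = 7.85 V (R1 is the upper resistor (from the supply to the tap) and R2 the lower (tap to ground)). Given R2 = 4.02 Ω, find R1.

The divider ratio is R2/(R1+R2) = 5.39/7.85 = 0.6866.
Rearranging, R1 = R2·(1−k)/k = 4.02 × 0.4564 = 1.835 Ω.

R1 ≈ 1.83 Ω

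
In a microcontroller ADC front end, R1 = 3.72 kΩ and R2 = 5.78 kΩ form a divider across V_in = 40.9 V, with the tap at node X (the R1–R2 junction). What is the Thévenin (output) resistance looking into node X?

R_th ≈ 2.26 kΩ

With V_in suppressed (replaced by a short), R_th = R1 ‖ R2 = (3.720 × 5.78)/(3.720 + 5.78) = 2.263 kΩ.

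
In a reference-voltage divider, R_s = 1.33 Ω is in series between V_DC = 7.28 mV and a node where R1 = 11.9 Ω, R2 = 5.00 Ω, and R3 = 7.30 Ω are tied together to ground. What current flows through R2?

I ≈ 0.933 mA

Combine the parallel branches: R_p = (1/11.9 + 1/5.00 + 1/7.30)⁻¹ = 2.375 Ω.
Node voltage V_A = V_DC · R_p/(R_s + R_p) = 7.28 × 0.6410 = 4.667 mV.
Branch current I = V_A/R2 = 4.667/5.00 = 0.9334 mA.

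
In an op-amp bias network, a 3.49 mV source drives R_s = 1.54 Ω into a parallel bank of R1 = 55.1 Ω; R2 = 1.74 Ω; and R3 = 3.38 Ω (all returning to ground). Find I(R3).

I ≈ 0.436 mA

Parallel bank: R_p = 1/(1/55.1 + 1/1.74 + 1/3.38) = 1.125 Ω.
V_A = 3.49 × 1.125/2.665 = 1.473 mV.
I(R3) = V_A / R3 = 1.473/3.38 = 0.4359 mA.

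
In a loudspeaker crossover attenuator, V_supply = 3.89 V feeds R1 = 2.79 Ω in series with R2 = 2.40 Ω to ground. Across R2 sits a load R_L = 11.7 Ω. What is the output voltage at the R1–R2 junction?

V_out ≈ 1.62 V

R2 ‖ R_L = (2.40 × 11.7)/(2.40 + 11.7) = 1.991 Ω.
Now apply the divider: V_out = 3.89 × 0.4165 = 1.620 V.
(Unloaded it would be 1.80 V; the load pulls it down.)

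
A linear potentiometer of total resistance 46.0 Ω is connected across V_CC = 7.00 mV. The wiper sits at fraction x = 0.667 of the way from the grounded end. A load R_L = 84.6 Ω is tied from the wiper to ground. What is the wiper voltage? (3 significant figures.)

V_out ≈ 4.17 mV

Lower segment x·R_p = 30.68 Ω; upper segment (1−x)·R_p = 15.32 Ω.
Lower segment in parallel with the load: 30.68 ‖ 84.6 = 22.52 Ω.
Loaded-divider output: V_out = 7.00 × 0.5951 = 4.166 mV.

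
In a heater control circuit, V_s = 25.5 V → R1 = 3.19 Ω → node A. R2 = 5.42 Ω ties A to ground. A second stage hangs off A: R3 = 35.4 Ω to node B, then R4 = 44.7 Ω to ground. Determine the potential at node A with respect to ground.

V_A ≈ 15.7 V

Node A sees R2 in parallel with the series input of stage 2, R3 + R4 = 80.10 Ω.
Effective lower resistance at A: R2 ‖ 80.10 = 5.076 Ω.
V_A = 25.5 × 5.076/(3.19 + 5.076) = 15.66 V.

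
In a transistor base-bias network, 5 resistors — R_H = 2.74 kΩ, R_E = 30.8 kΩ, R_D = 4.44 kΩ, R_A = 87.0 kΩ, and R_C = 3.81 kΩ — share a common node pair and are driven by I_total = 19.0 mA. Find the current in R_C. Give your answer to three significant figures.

I ≈ 5.56 mA

Conductances: ΣG = 1/2.74 + 1/30.8 + 1/4.44 + 1/87.0 + 1/3.81 = 0.8966 (1/kΩ).
By the current-divider rule, I = I_total · G_k/ΣG = 19.0 × 0.2927 = 5.562 mA.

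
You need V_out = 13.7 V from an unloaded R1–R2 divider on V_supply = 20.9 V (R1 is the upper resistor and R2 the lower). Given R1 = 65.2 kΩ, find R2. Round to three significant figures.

The divider ratio is R2/(R1+R2) = 13.7/20.9 = 0.6555.
R2 = R1 · 0.6555/(1 − 0.6555) = 124.1 kΩ.

R2 ≈ 124 kΩ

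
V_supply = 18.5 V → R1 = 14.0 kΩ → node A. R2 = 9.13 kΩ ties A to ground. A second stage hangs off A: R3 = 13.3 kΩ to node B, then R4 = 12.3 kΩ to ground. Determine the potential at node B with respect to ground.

Looking into the second stage from A: R3 + R4 = 25.60 kΩ appears in parallel with R2.
Effective lower resistance at A: R2 ‖ 25.60 = 6.730 kΩ.
V_A = 18.5 × 6.730/(14.0 + 6.730) = 6.006 V.
Then the unloaded second divider: V_B = V_A × R4/(R3+R4) = 6.006 × 0.4805 = 2.886 V.

V_B ≈ 2.89 V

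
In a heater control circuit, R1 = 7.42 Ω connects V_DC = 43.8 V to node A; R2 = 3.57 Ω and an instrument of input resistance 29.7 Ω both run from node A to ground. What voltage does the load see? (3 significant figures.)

V_out ≈ 13.2 V

The load sits in parallel with R2, giving an effective lower resistance R2' = R2·R_L/(R2+R_L) = 3.187 Ω.
Then V_out = V_DC · R2'/(R1 + R2') = 43.8 × 3.187/10.61 = 13.16 V.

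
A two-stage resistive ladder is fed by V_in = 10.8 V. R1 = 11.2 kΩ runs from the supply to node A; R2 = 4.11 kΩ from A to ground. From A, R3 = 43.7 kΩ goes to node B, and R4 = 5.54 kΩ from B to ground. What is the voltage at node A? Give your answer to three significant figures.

Looking into the second stage from A: R3 + R4 = 49.24 kΩ appears in parallel with R2.
Effective lower resistance at A: R2 ‖ 49.24 = 3.793 kΩ.
So V_A = 10.8 × 0.2530 = 2.732 V.

V_A ≈ 2.73 V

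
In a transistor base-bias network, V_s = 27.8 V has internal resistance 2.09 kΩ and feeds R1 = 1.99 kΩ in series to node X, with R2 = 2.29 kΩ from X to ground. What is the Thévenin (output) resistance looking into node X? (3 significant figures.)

R1' = 2.09 + 1.99 = 4.080 kΩ (source resistance + R1).
With V_s suppressed (replaced by a short), R_th = R1' ‖ R2 = (4.080 × 2.29)/(4.080 + 2.29) = 1.467 kΩ.

R_th ≈ 1.47 kΩ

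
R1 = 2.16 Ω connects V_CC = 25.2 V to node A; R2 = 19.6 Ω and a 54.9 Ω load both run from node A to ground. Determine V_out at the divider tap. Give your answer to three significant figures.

V_out ≈ 21.9 V

The load sits in parallel with R2, giving an effective lower resistance R2' = R2·R_L/(R2+R_L) = 14.44 Ω.
Voltage divider with the loaded lower leg: V_out = 25.2 × 14.44/(2.16 + 14.44) = 25.2 × 0.8699 = 21.92 V.
(Unloaded it would be 22.7 V; the load pulls it down.)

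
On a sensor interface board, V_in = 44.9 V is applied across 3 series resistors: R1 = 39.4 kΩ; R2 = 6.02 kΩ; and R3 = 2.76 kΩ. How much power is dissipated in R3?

P ≈ 2.40 mW

The common current is I = 44.9/48.18 = 0.9319 mA.
P(R3) = I²·R3 = (0.9319)² × 2.76 = 2.397 mW.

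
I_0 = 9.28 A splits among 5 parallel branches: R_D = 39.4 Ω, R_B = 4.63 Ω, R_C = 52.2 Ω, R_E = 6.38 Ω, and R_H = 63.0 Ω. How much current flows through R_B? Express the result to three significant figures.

Conductances: ΣG = 1/39.4 + 1/4.63 + 1/52.2 + 1/6.38 + 1/63.0 = 0.4331 (1/Ω).
R_B takes the fraction G_k/ΣG = 0.2160/0.4331 = 0.4987, so I = 9.28 × 0.4987 = 4.627 A.

I ≈ 4.63 A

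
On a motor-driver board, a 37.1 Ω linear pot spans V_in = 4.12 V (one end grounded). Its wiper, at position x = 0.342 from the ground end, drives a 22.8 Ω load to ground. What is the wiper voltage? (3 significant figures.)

The pot divides into 24.41 Ω above the wiper and 12.69 Ω below.
Lower segment in parallel with the load: 12.69 ‖ 22.8 = 8.152 Ω.
V_out = 4.12 × 8.152/(24.41 + 8.152) = 1.031 V.
(Unloaded: V_out = x·V_in = 1.41 V.)

V_out ≈ 1.03 V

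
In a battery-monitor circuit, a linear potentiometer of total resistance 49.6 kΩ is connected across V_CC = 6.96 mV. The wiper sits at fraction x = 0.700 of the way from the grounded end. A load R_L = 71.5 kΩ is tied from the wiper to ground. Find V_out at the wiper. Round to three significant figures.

V_out ≈ 4.25 mV

The pot divides into 14.88 kΩ above the wiper and 34.72 kΩ below.
R_L loads the lower segment: effective lower R = 23.37 kΩ.
V_out = 6.96 × 23.37/(14.88 + 23.37) = 4.253 mV.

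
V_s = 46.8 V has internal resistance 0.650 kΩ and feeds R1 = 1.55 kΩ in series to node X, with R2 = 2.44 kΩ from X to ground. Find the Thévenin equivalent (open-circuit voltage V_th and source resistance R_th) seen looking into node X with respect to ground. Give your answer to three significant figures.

R1' = 0.650 + 1.55 = 2.200 kΩ (source resistance + R1).
With X open, the divider is unloaded: V_th = 46.8 × 2.44/4.640 = 24.61 V.
Zeroing V_s shorts the top of R1' to ground, so R_th = R1' ‖ R2 = 1.157 kΩ.

V_th ≈ 24.6 V, R_th ≈ 1.16 kΩ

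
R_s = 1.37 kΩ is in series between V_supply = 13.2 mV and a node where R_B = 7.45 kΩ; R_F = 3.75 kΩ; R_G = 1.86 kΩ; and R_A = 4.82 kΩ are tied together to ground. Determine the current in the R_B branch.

Parallel bank: R_p = 1/(1/7.45 + 1/3.75 + 1/1.86 + 1/4.82) = 0.8726 kΩ.
V_A by voltage divider: V_A = 13.2 × 0.8726/(1.37 + 0.8726) = 5.136 mV.
I(R_B) = V_A / R_B = 5.136/7.45 = 0.6894 µA.
(Check via current divider: I_total = 5.886 µA; share G_k/ΣG = 0.1171 → same result.)

I ≈ 0.689 µA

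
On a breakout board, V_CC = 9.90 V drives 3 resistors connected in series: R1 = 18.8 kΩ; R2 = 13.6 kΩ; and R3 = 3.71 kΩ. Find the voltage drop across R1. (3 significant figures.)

Series total: ΣR = 18.8 + 13.6 + 3.71 = 36.11 kΩ.
V = V_CC · R/ΣR = 9.90 × 0.5206 = 5.154 V.

V ≈ 5.15 V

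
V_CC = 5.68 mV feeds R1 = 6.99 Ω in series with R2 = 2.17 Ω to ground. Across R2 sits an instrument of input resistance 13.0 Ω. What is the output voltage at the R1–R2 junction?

First combine the lower leg with the load: R2 ‖ R_L = 1.860 Ω.
Then V_out = V_CC · R2'/(R1 + R2') = 5.68 × 1.860/8.850 = 1.194 mV.

V_out ≈ 1.19 mV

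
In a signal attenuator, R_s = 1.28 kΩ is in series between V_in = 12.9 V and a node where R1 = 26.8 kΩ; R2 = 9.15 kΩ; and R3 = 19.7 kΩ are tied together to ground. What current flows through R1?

I ≈ 0.384 mA

Combine the parallel branches: R_p = (1/26.8 + 1/9.15 + 1/19.7)⁻¹ = 5.067 kΩ.
V_A = 12.9 × 5.067/6.347 = 10.30 V.
I(R1) = V_A / R1 = 10.30/26.8 = 0.3843 mA.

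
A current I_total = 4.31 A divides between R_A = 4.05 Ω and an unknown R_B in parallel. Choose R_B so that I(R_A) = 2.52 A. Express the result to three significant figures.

The fraction through R_A equals R_B/(R_A+R_B).
2.52/4.31 = R_B/(R_A + R_B) → R_B = R_A · (0.5847)/(1 − 0.5847) = 4.05 × 1.408 = 5.702 Ω.

R_B ≈ 5.70 Ω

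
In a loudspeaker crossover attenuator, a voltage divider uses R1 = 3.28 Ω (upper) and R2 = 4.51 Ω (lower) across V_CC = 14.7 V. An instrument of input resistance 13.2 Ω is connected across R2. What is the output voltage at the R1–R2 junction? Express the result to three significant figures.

V_out ≈ 7.44 V

R2 ‖ R_L = (4.51 × 13.2)/(4.51 + 13.2) = 3.361 Ω.
Now apply the divider: V_out = 14.7 × 0.5061 = 7.440 V.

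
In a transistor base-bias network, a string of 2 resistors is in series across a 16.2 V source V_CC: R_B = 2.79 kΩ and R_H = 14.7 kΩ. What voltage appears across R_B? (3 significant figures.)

Total series resistance ΣR = 2.79 + 14.7 = 17.49 kΩ.
V = V_CC · R/ΣR = 16.2 × 0.1595 = 2.584 V.

V ≈ 2.58 V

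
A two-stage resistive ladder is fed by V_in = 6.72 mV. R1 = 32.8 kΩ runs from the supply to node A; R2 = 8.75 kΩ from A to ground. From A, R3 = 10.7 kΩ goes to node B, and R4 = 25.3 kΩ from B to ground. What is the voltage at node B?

V_B ≈ 0.834 mV

Node A sees R2 in parallel with the series input of stage 2, R3 + R4 = 36.00 kΩ.
R2 ‖ (R3+R4) = 7.039 kΩ.
V_A = 6.72 × 7.039/(32.8 + 7.039) = 1.187 mV.
Then the unloaded second divider: V_B = V_A × R4/(R3+R4) = 1.187 × 0.7028 = 0.8344 mV.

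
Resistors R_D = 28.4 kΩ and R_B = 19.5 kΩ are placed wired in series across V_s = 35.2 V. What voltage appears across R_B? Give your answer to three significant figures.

ΣR = 28.4 + 19.5 = 47.90 kΩ.
V = V_s · R/ΣR = 35.2 × 0.4071 = 14.33 V.

V ≈ 14.3 V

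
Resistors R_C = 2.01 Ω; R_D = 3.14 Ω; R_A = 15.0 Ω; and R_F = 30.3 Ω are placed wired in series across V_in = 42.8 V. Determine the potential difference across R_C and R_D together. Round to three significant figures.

Total series resistance ΣR = 2.01 + 3.14 + 15.0 + 30.3 = 50.45 Ω.
R_{R_C..R_D} = 2.01 + 3.14 = 5.150 Ω.
Voltage divider: V = V_in · (5.150 / 50.45) = 42.8 × 0.1021 = 4.369 V.

V ≈ 4.37 V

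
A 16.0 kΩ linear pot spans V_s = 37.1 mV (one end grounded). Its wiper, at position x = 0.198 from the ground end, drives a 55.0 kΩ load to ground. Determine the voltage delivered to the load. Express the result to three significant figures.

The pot divides into 12.83 kΩ above the wiper and 3.168 kΩ below.
(x·R_p) ‖ R_L = 2.995 kΩ.
V_out = 37.1 × 2.995/(12.83 + 2.995) = 7.021 mV.

V_out ≈ 7.02 mV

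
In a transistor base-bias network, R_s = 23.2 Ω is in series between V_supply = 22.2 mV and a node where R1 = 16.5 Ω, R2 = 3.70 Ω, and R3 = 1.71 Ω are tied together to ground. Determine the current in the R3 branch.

I ≈ 0.584 mA

Equivalent of the parallel group: R_p = 1.092 Ω.
V_A = 22.2 × 1.092/24.29 = 0.9980 mV.
I(R3) = V_A / R3 = 0.9980/1.71 = 0.5836 mA.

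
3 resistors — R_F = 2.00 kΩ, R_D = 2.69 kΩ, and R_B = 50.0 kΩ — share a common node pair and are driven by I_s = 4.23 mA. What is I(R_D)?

I ≈ 1.76 mA

Conductances: ΣG = 1/2.00 + 1/2.69 + 1/50.0 = 0.8917 (1/kΩ).
By the current-divider rule, I = I_s · G_k/ΣG = 4.23 × 0.4169 = 1.763 mA.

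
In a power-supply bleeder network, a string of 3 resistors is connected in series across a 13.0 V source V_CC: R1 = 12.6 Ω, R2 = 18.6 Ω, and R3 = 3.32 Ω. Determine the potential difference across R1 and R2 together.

V ≈ 11.7 V

ΣR = 12.6 + 18.6 + 3.32 = 34.52 Ω.
R_{R1..R2} = 12.6 + 18.6 = 31.20 Ω.
Voltage divider: V = V_CC · (31.20 / 34.52) = 13.0 × 0.9038 = 11.75 V.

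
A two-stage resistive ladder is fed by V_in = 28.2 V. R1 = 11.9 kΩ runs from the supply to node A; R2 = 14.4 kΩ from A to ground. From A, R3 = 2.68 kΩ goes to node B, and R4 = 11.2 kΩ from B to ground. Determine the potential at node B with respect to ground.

V_B ≈ 8.48 V

Node A sees R2 in parallel with the series input of stage 2, R3 + R4 = 13.88 kΩ.
Effective lower resistance at A: R2 ‖ 13.88 = 7.068 kΩ.
First divider: V_A = V_in · 7.068/(11.9 + 7.068) = 10.51 V.
V_B = V_A × 0.8069 = 8.479 V.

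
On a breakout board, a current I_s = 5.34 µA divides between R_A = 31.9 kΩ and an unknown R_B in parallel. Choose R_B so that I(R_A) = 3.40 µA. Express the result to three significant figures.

R_B ≈ 55.9 kΩ

In a two-way split, I_A/I_s = R_B/(R_A + R_B).
3.40/5.34 = R_B/(R_A + R_B) → R_B = R_A · (0.6367)/(1 − 0.6367) = 31.9 × 1.753 = 55.91 kΩ.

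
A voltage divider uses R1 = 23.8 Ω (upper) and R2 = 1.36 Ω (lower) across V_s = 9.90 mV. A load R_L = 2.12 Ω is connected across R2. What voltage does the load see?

First combine the lower leg with the load: R2 ‖ R_L = 0.8285 Ω.
Voltage divider with the loaded lower leg: V_out = 9.90 × 0.8285/(23.8 + 0.8285) = 9.90 × 0.03364 = 0.3330 mV.

V_out ≈ 0.333 mV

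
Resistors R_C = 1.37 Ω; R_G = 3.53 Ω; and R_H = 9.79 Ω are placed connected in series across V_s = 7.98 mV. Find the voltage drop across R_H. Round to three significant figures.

V ≈ 5.32 mV

Series total: ΣR = 1.37 + 3.53 + 9.79 = 14.69 Ω.
By the voltage-divider rule, V = 7.98 × 9.790/14.69 = 5.318 mV.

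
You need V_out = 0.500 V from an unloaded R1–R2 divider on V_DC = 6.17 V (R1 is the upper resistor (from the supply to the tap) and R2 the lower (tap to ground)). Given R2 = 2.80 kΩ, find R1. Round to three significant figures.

R1 ≈ 31.8 kΩ

The divider ratio is R2/(R1+R2) = 0.500/6.17 = 0.08104.
Rearranging, R1 = R2·(1−k)/k = 2.80 × 11.34 = 31.75 kΩ.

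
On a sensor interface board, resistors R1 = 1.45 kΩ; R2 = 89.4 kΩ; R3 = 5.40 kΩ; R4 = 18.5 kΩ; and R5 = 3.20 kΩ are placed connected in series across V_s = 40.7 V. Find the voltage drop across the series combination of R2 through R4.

V ≈ 39.1 V

Total series resistance ΣR = 1.45 + 89.4 + 5.40 + 18.5 + 3.20 = 118.0 kΩ.
R_{R2..R4} = 89.4 + 5.40 + 18.5 = 113.3 kΩ.
V = V_s · R/ΣR = 40.7 × 0.9606 = 39.10 V.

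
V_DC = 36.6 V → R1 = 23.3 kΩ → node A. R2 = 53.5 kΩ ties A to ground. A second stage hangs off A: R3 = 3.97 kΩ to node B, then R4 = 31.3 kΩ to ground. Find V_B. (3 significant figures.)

Node A sees R2 in parallel with the series input of stage 2, R3 + R4 = 35.27 kΩ.
Effective lower resistance at A: R2 ‖ 35.27 = 21.26 kΩ.
So V_A = 36.6 × 0.4771 = 17.46 V.
V_B = V_A × 0.8874 = 15.50 V.

V_B ≈ 15.5 V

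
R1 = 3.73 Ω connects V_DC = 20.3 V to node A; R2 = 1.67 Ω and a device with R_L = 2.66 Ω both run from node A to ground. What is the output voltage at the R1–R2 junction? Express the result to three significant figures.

V_out ≈ 4.38 V

The load sits in parallel with R2, giving an effective lower resistance R2' = R2·R_L/(R2+R_L) = 1.026 Ω.
Then V_out = V_DC · R2'/(R1 + R2') = 20.3 × 1.026/4.756 = 4.379 V.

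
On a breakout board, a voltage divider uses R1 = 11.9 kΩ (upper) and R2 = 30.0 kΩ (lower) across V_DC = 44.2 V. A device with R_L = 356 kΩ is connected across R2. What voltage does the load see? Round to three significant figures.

R2 ‖ R_L = (30.0 × 356)/(30.0 + 356) = 27.67 kΩ.
Voltage divider with the loaded lower leg: V_out = 44.2 × 27.67/(11.9 + 27.67) = 44.2 × 0.6993 = 30.91 V.

V_out ≈ 30.9 V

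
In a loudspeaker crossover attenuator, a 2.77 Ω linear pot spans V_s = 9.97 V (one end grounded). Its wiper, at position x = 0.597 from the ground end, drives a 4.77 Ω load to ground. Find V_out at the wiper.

Split the track: R_lower = x·R_p = 1.654 Ω, R_upper = (1−x)·R_p = 1.116 Ω.
R_L loads the lower segment: effective lower R = 1.228 Ω.
Then V_out = V_s · 1.228/(1.116 + 1.228) = 5.222 V.
(Unloaded: V_out = x·V_s = 5.95 V.)

V_out ≈ 5.22 V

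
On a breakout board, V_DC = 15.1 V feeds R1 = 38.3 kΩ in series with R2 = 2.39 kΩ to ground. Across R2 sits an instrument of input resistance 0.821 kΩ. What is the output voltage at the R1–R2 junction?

First combine the lower leg with the load: R2 ‖ R_L = 0.6111 kΩ.
Voltage divider with the loaded lower leg: V_out = 15.1 × 0.6111/(38.3 + 0.6111) = 15.1 × 0.01570 = 0.2371 V.
(Unloaded it would be 0.887 V; the load pulls it down.)

V_out ≈ 0.237 V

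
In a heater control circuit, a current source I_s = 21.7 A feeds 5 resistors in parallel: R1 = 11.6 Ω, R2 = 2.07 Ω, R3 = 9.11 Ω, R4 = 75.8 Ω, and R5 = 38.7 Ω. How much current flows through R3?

I ≈ 3.32 A

Conductances: ΣG = 1/11.6 + 1/2.07 + 1/9.11 + 1/75.8 + 1/38.7 = 0.7181 (1/Ω).
Current divider: I(R3) = I_s · G_k/ΣG = 21.7 × (0.1098/0.7181) = 21.7 × 0.1529 = 3.317 A.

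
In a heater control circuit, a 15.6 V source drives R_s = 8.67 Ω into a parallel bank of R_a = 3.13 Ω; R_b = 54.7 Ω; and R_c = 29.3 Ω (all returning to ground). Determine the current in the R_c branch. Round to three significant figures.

Combine the parallel branches: R_p = (1/3.13 + 1/54.7 + 1/29.3)⁻¹ = 2.689 Ω.
V_A by voltage divider: V_A = 15.6 × 2.689/(8.67 + 2.689) = 3.693 V.
Branch current I = V_A/R_c = 3.693/29.3 = 0.1260 A.

I ≈ 0.126 A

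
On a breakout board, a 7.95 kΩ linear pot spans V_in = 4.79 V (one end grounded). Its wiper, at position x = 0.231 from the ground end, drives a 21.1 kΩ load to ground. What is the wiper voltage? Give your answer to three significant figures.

Lower segment x·R_p = 1.836 kΩ; upper segment (1−x)·R_p = 6.114 kΩ.
R_L loads the lower segment: effective lower R = 1.689 kΩ.
Loaded-divider output: V_out = 4.79 × 0.2165 = 1.037 V.

V_out ≈ 1.04 V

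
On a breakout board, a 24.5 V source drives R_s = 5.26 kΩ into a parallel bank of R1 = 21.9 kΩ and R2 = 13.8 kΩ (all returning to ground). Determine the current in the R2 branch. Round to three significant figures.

I ≈ 1.09 mA

Combine the parallel branches: R_p = (1/21.9 + 1/13.8)⁻¹ = 8.466 kΩ.
V_A = 24.5 × 8.466/13.73 = 15.11 V.
I(R2) = V_A / R2 = 15.11/13.8 = 1.095 mA.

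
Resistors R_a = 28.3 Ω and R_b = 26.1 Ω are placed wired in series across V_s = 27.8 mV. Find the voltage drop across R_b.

V ≈ 13.3 mV

ΣR = 28.3 + 26.1 = 54.40 Ω.
By the voltage-divider rule, V = 27.8 × 26.10/54.40 = 13.34 mV.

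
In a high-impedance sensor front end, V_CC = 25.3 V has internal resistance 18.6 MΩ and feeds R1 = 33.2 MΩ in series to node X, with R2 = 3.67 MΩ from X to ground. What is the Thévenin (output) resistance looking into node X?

R_th ≈ 3.43 MΩ

R1' = 18.6 + 33.2 = 51.80 MΩ (source resistance + R1).
Looking into X with the source shorted: R_th = R1'·R2/(R1'+R2) = 51.80 × 3.67/55.47 = 3.427 MΩ.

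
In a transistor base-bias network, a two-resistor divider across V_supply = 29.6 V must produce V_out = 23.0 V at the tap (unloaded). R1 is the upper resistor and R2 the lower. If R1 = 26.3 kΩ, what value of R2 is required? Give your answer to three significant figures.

V_out/V_supply = R2/(R1+R2) = 0.7770.
So R2 = R1 · V_out/(V_supply − V_out) = 26.3 × 23.0/(29.6 − 23.0) = 26.3 × 3.485 = 91.65 kΩ.

R2 ≈ 91.7 kΩ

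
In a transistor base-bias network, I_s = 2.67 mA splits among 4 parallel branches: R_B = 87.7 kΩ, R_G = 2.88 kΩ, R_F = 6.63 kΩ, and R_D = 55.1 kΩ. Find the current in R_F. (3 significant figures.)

I ≈ 0.763 mA

Conductances: ΣG = 1/87.7 + 1/2.88 + 1/6.63 + 1/55.1 = 0.5276 (1/kΩ).
Current divider: I(R_F) = I_s · G_k/ΣG = 2.67 × (0.1508/0.5276) = 2.67 × 0.2859 = 0.7633 mA.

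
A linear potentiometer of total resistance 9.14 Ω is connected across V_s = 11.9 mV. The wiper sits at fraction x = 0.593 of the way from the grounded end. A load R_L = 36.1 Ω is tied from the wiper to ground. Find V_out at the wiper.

The pot divides into 3.720 Ω above the wiper and 5.420 Ω below.
(x·R_p) ‖ R_L = 4.712 Ω.
Then V_out = V_s · 4.712/(3.720 + 4.712) = 6.650 mV.

V_out ≈ 6.65 mV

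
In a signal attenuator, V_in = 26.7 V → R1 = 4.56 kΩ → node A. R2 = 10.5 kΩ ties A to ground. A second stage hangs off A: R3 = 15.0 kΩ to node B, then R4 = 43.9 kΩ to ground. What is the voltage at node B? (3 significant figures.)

V_B ≈ 13.2 V

Looking into the second stage from A: R3 + R4 = 58.90 kΩ appears in parallel with R2.
R2 ‖ (R3+R4) = 8.911 kΩ.
First divider: V_A = V_in · 8.911/(4.56 + 8.911) = 17.66 V.
Stage 2 is unloaded, so V_B = V_A · R4/(R3+R4) = 17.66 × 43.9/58.90 = 13.16 V.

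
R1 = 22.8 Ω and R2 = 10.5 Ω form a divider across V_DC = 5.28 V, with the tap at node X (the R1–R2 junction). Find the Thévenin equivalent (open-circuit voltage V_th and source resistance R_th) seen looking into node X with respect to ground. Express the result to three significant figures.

V_th ≈ 1.66 V, R_th ≈ 7.19 Ω

V_th is the unloaded tap voltage: V_DC · R2/(R1+R2) = 5.28 × 0.3153 = 1.665 V.
Zeroing V_DC shorts the top of R1 to ground, so R_th = R1 ‖ R2 = 7.189 Ω.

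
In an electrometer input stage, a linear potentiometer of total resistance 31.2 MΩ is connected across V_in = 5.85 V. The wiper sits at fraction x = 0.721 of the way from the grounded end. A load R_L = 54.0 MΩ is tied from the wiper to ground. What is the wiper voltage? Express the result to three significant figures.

Split the track: R_lower = x·R_p = 22.50 MΩ, R_upper = (1−x)·R_p = 8.705 MΩ.
Lower segment in parallel with the load: 22.50 ‖ 54.0 = 15.88 MΩ.
V_out = 5.85 × 15.88/(8.705 + 15.88) = 3.779 V.

V_out ≈ 3.78 V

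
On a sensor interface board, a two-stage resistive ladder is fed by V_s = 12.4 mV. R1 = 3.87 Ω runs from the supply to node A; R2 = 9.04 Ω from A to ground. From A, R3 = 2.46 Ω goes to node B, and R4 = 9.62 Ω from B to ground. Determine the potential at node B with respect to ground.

V_B ≈ 5.65 mV

The second stage (R3 + R4 = 12.08 Ω) loads node A in parallel with R2.
Effective lower resistance at A: R2 ‖ 12.08 = 5.171 Ω.
First divider: V_A = V_s · 5.171/(3.87 + 5.171) = 7.092 mV.
Then the unloaded second divider: V_B = V_A × R4/(R3+R4) = 7.092 × 0.7964 = 5.648 mV.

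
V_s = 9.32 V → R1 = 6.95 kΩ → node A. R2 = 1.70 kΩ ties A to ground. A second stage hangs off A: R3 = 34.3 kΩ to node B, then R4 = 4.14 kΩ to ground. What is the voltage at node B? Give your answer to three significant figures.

V_B ≈ 0.191 V

Looking into the second stage from A: R3 + R4 = 38.44 kΩ appears in parallel with R2.
R2 ‖ (R3+R4) = 1.628 kΩ.
First divider: V_A = V_s · 1.628/(6.95 + 1.628) = 1.769 V.
Then the unloaded second divider: V_B = V_A × R4/(R3+R4) = 1.769 × 0.1077 = 0.1905 V.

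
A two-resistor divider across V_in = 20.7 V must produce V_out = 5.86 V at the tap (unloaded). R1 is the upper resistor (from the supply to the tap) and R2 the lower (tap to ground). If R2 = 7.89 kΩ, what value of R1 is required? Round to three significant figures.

V_out/V_in = R2/(R1+R2) = 0.2831.
So R1 = R2 · (V_in/V_out − 1) = 7.89 × (20.7/5.86 − 1) = 7.89 × 2.532 = 19.98 kΩ.

R1 ≈ 20.0 kΩ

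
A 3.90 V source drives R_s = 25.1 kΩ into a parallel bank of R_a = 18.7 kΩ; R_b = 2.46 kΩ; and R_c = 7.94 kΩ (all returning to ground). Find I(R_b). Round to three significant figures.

Parallel bank: R_p = 1/(1/18.7 + 1/2.46 + 1/7.94) = 1.707 kΩ.
V_A by voltage divider: V_A = 3.90 × 1.707/(25.1 + 1.707) = 0.2483 V.
Branch current I = V_A/R_b = 0.2483/2.46 = 0.1009 mA.

I ≈ 0.101 mA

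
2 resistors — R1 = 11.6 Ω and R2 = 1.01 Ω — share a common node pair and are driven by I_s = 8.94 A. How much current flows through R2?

I ≈ 8.22 A

Two-branch current divider: I_k = I_s · R_other/(R_1 + R_2).
I(R2) = 8.94 × 11.6/(11.6 + 1.01) = 8.94 × 0.9199 = 8.224 A.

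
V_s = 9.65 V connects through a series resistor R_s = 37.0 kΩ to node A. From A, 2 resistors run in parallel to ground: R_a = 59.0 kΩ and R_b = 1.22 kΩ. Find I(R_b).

Parallel bank: R_p = 1/(1/59.0 + 1/1.22) = 1.195 kΩ.
V_A by voltage divider: V_A = 9.65 × 1.195/(37.0 + 1.195) = 0.3020 V.
I(R_b) = V_A / R_b = 0.3020/1.22 = 0.2475 mA.

I ≈ 0.248 mA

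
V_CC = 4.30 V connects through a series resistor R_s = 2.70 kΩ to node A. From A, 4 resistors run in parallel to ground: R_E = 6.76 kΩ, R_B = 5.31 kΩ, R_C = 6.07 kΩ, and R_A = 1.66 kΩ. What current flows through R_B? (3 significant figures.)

Parallel bank: R_p = 1/(1/6.76 + 1/5.31 + 1/6.07 + 1/1.66) = 0.9063 kΩ.
Node voltage V_A = V_CC · R_p/(R_s + R_p) = 4.30 × 0.2513 = 1.081 V.
Branch current I = V_A/R_B = 1.081/5.31 = 0.2035 mA.
(Equivalently: I_total = 1.192 mA, then current-divider fraction G_k/ΣG = 0.1707.)

I ≈ 0.204 mA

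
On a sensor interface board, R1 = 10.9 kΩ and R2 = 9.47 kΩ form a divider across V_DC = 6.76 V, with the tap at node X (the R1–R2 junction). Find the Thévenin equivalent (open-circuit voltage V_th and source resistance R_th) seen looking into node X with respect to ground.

With X open, the divider is unloaded: V_th = 6.76 × 9.47/20.37 = 3.143 V.
Looking into X with the source shorted: R_th = R1·R2/(R1+R2) = 10.90 × 9.47/20.37 = 5.067 kΩ.

V_th ≈ 3.14 V, R_th ≈ 5.07 kΩ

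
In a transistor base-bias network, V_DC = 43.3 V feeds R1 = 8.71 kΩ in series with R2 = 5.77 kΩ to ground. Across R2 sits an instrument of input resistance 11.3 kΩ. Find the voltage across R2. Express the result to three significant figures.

R2 ‖ R_L = (5.77 × 11.3)/(5.77 + 11.3) = 3.820 kΩ.
Now apply the divider: V_out = 43.3 × 0.3048 = 13.20 V.

V_out ≈ 13.2 V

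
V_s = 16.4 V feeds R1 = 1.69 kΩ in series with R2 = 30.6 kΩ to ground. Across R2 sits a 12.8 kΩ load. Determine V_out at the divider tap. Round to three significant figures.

First combine the lower leg with the load: R2 ‖ R_L = 9.025 kΩ.
Now apply the divider: V_out = 16.4 × 0.8423 = 13.81 V.

V_out ≈ 13.8 V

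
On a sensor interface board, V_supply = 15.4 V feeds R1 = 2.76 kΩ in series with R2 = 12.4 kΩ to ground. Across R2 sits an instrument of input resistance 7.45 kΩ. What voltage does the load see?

V_out ≈ 9.67 V

R2 ‖ R_L = (12.4 × 7.45)/(12.4 + 7.45) = 4.654 kΩ.
Then V_out = V_supply · R2'/(R1 + R2') = 15.4 × 4.654/7.414 = 9.667 V.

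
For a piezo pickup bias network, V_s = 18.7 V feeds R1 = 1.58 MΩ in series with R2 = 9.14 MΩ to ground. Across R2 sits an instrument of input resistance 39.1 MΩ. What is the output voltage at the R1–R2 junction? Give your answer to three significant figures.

R2 ‖ R_L = (9.14 × 39.1)/(9.14 + 39.1) = 7.408 MΩ.
Then V_out = V_s · R2'/(R1 + R2') = 18.7 × 7.408/8.988 = 15.41 V.
(Unloaded it would be 15.9 V; the load pulls it down.)

V_out ≈ 15.4 V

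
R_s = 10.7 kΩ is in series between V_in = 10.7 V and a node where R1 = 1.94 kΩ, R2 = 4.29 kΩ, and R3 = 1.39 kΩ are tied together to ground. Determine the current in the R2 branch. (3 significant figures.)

Parallel bank: R_p = 1/(1/1.94 + 1/4.29 + 1/1.39) = 0.6812 kΩ.
V_A by voltage divider: V_A = 10.7 × 0.6812/(10.7 + 0.6812) = 0.6404 V.
Branch current I = V_A/R2 = 0.6404/4.29 = 0.1493 mA.

I ≈ 0.149 mA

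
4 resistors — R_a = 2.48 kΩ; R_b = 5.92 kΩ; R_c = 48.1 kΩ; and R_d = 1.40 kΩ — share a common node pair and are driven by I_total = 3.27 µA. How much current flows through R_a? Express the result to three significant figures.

I ≈ 1.01 µA

Total conductance ΣG = 1/2.48 + 1/5.92 + 1/48.1 + 1/1.40 = 1.307 (units of 1/kΩ).
R_a takes the fraction G_k/ΣG = 0.4032/1.307 = 0.3085, so I = 3.27 × 0.3085 = 1.009 µA.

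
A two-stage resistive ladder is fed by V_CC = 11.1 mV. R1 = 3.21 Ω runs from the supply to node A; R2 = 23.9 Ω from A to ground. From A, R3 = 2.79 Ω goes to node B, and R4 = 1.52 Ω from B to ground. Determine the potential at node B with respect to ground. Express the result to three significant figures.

Node A sees R2 in parallel with the series input of stage 2, R3 + R4 = 4.310 Ω.
R2 ‖ (R3+R4) = 3.652 Ω.
First divider: V_A = V_CC · 3.652/(3.21 + 3.652) = 5.907 mV.
Stage 2 is unloaded, so V_B = V_A · R4/(R3+R4) = 5.907 × 1.52/4.310 = 2.083 mV.

V_B ≈ 2.08 mV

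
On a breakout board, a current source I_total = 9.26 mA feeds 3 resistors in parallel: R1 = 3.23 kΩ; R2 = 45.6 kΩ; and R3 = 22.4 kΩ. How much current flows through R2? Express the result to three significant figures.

ΣG = 1/3.23 + 1/45.6 + 1/22.4 = 0.3762.
Current divider: I(R2) = I_total · G_k/ΣG = 9.26 × (0.02193/0.3762) = 9.26 × 0.05830 = 0.5398 mA.

I ≈ 0.540 mA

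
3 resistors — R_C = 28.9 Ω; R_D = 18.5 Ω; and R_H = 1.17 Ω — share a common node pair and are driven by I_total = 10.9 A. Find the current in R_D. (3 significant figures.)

Total conductance ΣG = 1/28.9 + 1/18.5 + 1/1.17 = 0.9434 (units of 1/Ω).
By the current-divider rule, I = I_total · G_k/ΣG = 10.9 × 0.05730 = 0.6246 A.

I ≈ 0.625 A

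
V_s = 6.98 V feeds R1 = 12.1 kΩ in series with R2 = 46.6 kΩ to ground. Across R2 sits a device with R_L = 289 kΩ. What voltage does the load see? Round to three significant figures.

The load sits in parallel with R2, giving an effective lower resistance R2' = R2·R_L/(R2+R_L) = 40.13 kΩ.
Then V_out = V_s · R2'/(R1 + R2') = 6.98 × 40.13/52.23 = 5.363 V.

V_out ≈ 5.36 V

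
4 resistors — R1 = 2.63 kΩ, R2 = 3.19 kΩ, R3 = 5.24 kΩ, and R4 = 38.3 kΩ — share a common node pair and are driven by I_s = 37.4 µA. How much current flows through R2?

I ≈ 12.9 µA

ΣG = 1/2.63 + 1/3.19 + 1/5.24 + 1/38.3 = 0.9107.
By the current-divider rule, I = I_s · G_k/ΣG = 37.4 × 0.3442 = 12.87 µA.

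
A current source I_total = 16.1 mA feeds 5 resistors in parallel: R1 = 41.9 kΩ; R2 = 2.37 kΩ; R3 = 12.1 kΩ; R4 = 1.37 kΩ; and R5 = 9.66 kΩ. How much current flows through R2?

Conductances: ΣG = 1/41.9 + 1/2.37 + 1/12.1 + 1/1.37 + 1/9.66 = 1.362 (1/kΩ).
Current divider: I(R2) = I_total · G_k/ΣG = 16.1 × (0.4219/1.362) = 16.1 × 0.3098 = 4.988 mA.

I ≈ 4.99 mA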